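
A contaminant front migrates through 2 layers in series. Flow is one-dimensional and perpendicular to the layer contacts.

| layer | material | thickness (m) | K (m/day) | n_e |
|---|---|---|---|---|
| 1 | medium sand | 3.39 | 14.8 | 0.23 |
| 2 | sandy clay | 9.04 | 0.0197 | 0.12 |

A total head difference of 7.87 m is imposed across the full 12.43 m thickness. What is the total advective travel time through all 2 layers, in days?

With flow normal to the layers, continuity requires the same specific discharge q through every layer.
Σ(b_i/K_i) = 3.39/14.8 + 9.04/0.0197 = 459.1 d.
q = Δh / Σ(b_i/K_i) = 7.87 / 459.1 = 0.01714 m/day.
In each layer the seepage velocity is v_i = q/n_i, so the layer transit time is t_i = b_i·n_i / q:
  layer 1 (medium sand): t_1 = 3.39 × 0.23 / 0.01714 = 45.49 d
  layer 2 (sandy clay): t_2 = 9.04 × 0.12 / 0.01714 = 63.28 d
Total t = Σ t_i = 108.8 days.

109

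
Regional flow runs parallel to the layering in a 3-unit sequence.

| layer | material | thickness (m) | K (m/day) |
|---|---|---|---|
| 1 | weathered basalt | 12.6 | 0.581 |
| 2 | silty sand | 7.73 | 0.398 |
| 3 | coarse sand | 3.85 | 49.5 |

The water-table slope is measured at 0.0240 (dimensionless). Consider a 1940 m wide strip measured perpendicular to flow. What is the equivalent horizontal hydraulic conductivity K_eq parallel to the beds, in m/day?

8.31

Flow is parallel to layering, so each bed carries its own Darcy discharge and the transmissivities add.
Σ(K_i·b_i) = 0.581×12.6 + 0.398×7.73 + 49.5×3.85 = 201.0 m²/day.
Total thickness b = 24.18 m, so K_eq = Σ(K_i·b_i)/b = 8.312 m/day.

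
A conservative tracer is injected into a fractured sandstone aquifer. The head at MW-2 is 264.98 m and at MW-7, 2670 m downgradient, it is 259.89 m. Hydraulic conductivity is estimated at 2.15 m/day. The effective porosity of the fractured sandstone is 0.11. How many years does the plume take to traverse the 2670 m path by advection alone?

196

Hydraulic gradient i = (264.98 − 259.89) / 2670 = 5.09 / 2670 = 0.001906.
Darcy flux q = K · i = 2.150 × 0.001906 = 0.004099 m/day.
Seepage velocity v = q / n_e = 0.004099 / 0.11 = 0.03726 m/day.
Travel time t = L / v = 2670 / 0.03726 = 71657 days = 196.2 years.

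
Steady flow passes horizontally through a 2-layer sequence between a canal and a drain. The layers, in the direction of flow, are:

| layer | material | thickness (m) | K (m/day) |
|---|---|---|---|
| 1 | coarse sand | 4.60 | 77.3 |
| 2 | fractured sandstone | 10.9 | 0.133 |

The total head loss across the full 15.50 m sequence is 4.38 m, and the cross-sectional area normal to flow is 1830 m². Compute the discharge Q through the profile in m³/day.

Flow is perpendicular to layering, so the layers act in series and the equivalent K is the thickness-weighted harmonic mean.
Total thickness L = 4.60 + 10.9 = 15.50 m.
Σ(b_i/K_i) = 4.60/77.3 + 10.9/0.133 = 82.01 d.
K_eq = L / Σ(b_i/K_i) = 15.50 / 82.01 = 0.1890 m/day.
Q = K_eq · A · (Δh/L) = 0.1890 × 1830 × (4.38/15.50) = 97.73 m³/day.

97.7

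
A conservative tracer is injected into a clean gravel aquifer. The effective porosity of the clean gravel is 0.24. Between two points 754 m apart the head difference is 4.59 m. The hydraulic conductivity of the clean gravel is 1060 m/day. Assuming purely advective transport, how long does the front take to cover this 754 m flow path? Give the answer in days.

Hydraulic gradient i = Δh / L = 4.59 / 754 = 0.006088.
Darcy flux q = K · i = 1060 × 0.006088 = 6.453 m/day.
Seepage velocity v = q / n_e = 6.453 / 0.24 = 26.89 m/day.
Travel time t = L / v = 754 / 26.89 = 28.04 days.

28.0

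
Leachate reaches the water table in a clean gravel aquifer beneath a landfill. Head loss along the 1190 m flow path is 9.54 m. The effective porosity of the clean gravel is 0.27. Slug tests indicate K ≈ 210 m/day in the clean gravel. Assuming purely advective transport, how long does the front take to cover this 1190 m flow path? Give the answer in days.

Hydraulic gradient i = Δh / L = 9.54 / 1190 = 0.008017.
Darcy flux q = K · i = 210.0 × 0.008017 = 1.684 m/day.
Seepage velocity v = q / n_e = 1.684 / 0.27 = 6.235 m/day.
Travel time t = L / v = 1190 / 6.235 = 190.8 days.

191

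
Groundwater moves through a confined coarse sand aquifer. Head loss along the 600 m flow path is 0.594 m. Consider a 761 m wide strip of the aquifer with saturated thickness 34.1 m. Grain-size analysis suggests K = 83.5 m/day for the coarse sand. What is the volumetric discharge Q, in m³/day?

2150

Cross-sectional area A = 761 × 34.1 = 25950 m².
Hydraulic gradient i = Δh / L = 0.594 / 600 = 0.0009900.
Darcy's law: Q = K · A · i = 83.50 × 25950 × 0.0009900 = 2145 m³/day.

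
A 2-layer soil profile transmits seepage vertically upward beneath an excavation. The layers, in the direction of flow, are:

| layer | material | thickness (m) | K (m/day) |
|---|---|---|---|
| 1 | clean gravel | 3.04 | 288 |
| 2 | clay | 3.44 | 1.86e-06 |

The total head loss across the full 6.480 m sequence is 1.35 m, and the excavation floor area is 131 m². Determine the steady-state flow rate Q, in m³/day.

Flow is perpendicular to layering, so the layers act in series and the equivalent K is the thickness-weighted harmonic mean.
Total thickness L = 3.04 + 3.44 = 6.480 m.
Σ(b_i/K_i) = 3.04/288 + 3.44/1.86e-06 = 1.849e+06 d.
K_eq = L / Σ(b_i/K_i) = 6.480 / 1.849e+06 = 3.504e-06 m/day.
Q = K_eq · A · (Δh/L) = 3.504e-06 × 131 × (1.35/6.480) = 9.562e-05 m³/day.

9.56e-05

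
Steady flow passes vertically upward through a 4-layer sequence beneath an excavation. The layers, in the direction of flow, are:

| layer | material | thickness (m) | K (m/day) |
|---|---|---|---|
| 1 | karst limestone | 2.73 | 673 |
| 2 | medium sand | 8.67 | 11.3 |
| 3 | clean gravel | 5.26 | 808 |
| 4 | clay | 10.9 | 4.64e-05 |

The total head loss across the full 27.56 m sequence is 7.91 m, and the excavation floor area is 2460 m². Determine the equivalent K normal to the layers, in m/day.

0.000117

Flow is perpendicular to layering, so the layers act in series and the equivalent K is the thickness-weighted harmonic mean.
Total thickness L = 2.73 + 8.67 + 5.26 + 10.9 = 27.56 m.
Σ(b_i/K_i) = 2.73/673 + 8.67/11.3 + 5.26/808 + 10.9/4.64e-05 = 2.349e+05 d.
K_eq = L / Σ(b_i/K_i) = 27.56 / 2.349e+05 = 0.0001173 m/day.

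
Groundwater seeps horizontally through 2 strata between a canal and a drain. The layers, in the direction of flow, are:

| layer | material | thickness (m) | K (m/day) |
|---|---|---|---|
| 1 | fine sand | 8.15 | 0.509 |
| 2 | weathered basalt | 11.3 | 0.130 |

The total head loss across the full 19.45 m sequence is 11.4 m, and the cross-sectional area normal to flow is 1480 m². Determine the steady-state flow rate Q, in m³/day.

Flow is perpendicular to layering, so the layers act in series and the equivalent K is the thickness-weighted harmonic mean.
Total thickness L = 8.15 + 11.3 = 19.45 m.
Σ(b_i/K_i) = 8.15/0.509 + 11.3/0.130 = 102.9 d.
K_eq = L / Σ(b_i/K_i) = 19.45 / 102.9 = 0.1890 m/day.
Q = K_eq · A · (Δh/L) = 0.1890 × 1480 × (11.4/19.45) = 163.9 m³/day.

164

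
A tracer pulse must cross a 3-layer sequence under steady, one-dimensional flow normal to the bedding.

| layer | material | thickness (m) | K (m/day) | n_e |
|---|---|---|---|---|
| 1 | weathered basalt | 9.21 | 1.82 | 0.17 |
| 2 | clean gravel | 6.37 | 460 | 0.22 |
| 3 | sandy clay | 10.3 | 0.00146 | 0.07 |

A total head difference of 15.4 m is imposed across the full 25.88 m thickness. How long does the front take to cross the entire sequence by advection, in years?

4.63

With flow normal to the layers, continuity requires the same specific discharge q through every layer.
Σ(b_i/K_i) = 9.21/1.82 + 6.37/460 + 10.3/0.00146 = 7060 d.
q = Δh / Σ(b_i/K_i) = 15.4 / 7060 = 0.002181 m/day.
In each layer the seepage velocity is v_i = q/n_i, so the layer transit time is t_i = b_i·n_i / q:
  layer 1 (weathered basalt): t_1 = 9.21 × 0.17 / 0.002181 = 717.8 d
  layer 2 (clean gravel): t_2 = 6.37 × 0.22 / 0.002181 = 642.4 d
  layer 3 (sandy clay): t_3 = 10.3 × 0.07 / 0.002181 = 330.5 d
Total t = Σ t_i = 1691 days = 4.629 years.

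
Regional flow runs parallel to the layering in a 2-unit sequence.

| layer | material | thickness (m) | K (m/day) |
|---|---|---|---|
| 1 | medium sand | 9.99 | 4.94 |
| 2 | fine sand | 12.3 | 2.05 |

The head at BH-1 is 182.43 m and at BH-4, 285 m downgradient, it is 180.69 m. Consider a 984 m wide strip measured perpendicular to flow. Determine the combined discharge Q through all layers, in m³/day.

Flow is parallel to layering, so each bed carries its own Darcy discharge and the transmissivities add.
Σ(K_i·b_i) = 4.94×9.99 + 2.05×12.3 = 74.57 m²/day.
Hydraulic gradient i = (182.43 − 180.69) / 285 = 1.74 / 285 = 0.006105.
Q = Σ(K_i·b_i) · W · i = 74.57 × 984 × 0.006105 = 448.0 m³/day.

448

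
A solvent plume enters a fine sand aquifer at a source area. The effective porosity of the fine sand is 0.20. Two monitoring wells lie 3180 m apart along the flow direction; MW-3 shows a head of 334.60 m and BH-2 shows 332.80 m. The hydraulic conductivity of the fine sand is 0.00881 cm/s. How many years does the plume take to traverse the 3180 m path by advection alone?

404

Convert K: 0.00881 cm/s × 864 = 7.612 m/day.
Hydraulic gradient i = (334.60 − 332.80) / 3180 = 1.8 / 3180 = 0.0005660.
Darcy flux q = K · i = 7.612 × 0.0005660 = 0.004309 m/day.
Seepage velocity v = q / n_e = 0.004309 / 0.20 = 0.02154 m/day.
Travel time t = L / v = 3180 / 0.02154 = 1.476e+05 days = 404.1 years.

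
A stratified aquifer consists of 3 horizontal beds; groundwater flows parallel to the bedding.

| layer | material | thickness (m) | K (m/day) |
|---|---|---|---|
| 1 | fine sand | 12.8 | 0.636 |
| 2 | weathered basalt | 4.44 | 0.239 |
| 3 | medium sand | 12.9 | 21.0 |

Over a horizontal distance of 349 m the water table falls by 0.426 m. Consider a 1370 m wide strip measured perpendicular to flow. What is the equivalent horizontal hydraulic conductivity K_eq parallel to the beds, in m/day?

Flow is parallel to layering, so each bed carries its own Darcy discharge and the transmissivities add.
Σ(K_i·b_i) = 0.636×12.8 + 0.239×4.44 + 21.0×12.9 = 280.1 m²/day.
Total thickness b = 30.14 m, so K_eq = Σ(K_i·b_i)/b = 9.293 m/day.

9.29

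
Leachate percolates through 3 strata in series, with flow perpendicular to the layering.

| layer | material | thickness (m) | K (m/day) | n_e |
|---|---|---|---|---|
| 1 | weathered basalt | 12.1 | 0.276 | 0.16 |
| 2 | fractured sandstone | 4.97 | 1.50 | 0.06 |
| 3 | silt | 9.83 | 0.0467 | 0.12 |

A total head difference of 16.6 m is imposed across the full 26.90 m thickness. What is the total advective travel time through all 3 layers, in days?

With flow normal to the layers, continuity requires the same specific discharge q through every layer.
Σ(b_i/K_i) = 12.1/0.276 + 4.97/1.50 + 9.83/0.0467 = 257.6 d.
q = Δh / Σ(b_i/K_i) = 16.6 / 257.6 = 0.06443 m/day.
In each layer the seepage velocity is v_i = q/n_i, so the layer transit time is t_i = b_i·n_i / q:
  layer 1 (weathered basalt): t_1 = 12.1 × 0.16 / 0.06443 = 30.05 d
  layer 2 (fractured sandstone): t_2 = 4.97 × 0.06 / 0.06443 = 4.628 d
  layer 3 (silt): t_3 = 9.83 × 0.12 / 0.06443 = 18.31 d
Total t = Σ t_i = 52.99 days.

53.0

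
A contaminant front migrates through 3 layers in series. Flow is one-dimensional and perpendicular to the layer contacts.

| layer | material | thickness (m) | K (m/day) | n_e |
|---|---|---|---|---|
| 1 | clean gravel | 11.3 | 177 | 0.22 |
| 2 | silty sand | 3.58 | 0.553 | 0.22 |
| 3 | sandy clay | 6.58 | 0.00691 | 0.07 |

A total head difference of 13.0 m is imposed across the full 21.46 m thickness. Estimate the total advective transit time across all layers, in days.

With flow normal to the layers, continuity requires the same specific discharge q through every layer.
Σ(b_i/K_i) = 11.3/177 + 3.58/0.553 + 6.58/0.00691 = 958.8 d.
q = Δh / Σ(b_i/K_i) = 13.0 / 958.8 = 0.01356 m/day.
In each layer the seepage velocity is v_i = q/n_i, so the layer transit time is t_i = b_i·n_i / q:
  layer 1 (clean gravel): t_1 = 11.3 × 0.22 / 0.01356 = 183.3 d
  layer 2 (silty sand): t_2 = 3.58 × 0.22 / 0.01356 = 58.09 d
  layer 3 (sandy clay): t_3 = 6.58 × 0.07 / 0.01356 = 33.97 d
Total t = Σ t_i = 275.4 days.

275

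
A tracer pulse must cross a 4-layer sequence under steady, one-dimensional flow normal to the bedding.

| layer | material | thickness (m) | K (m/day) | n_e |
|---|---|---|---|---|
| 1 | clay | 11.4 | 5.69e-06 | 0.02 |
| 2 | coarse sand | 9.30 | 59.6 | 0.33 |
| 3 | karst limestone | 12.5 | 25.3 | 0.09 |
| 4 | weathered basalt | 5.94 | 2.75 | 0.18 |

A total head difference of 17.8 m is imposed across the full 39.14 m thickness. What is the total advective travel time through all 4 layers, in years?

1690

With flow normal to the layers, continuity requires the same specific discharge q through every layer.
Σ(b_i/K_i) = 11.4/5.69e-06 + 9.30/59.6 + 12.5/25.3 + 5.94/2.75 = 2.004e+06 d.
q = Δh / Σ(b_i/K_i) = 17.8 / 2.004e+06 = 8.884e-06 m/day.
In each layer the seepage velocity is v_i = q/n_i, so the layer transit time is t_i = b_i·n_i / q:
  layer 1 (clay): t_1 = 11.4 × 0.02 / 8.884e-06 = 25663 d
  layer 2 (coarse sand): t_2 = 9.30 × 0.33 / 8.884e-06 = 3.454e+05 d
  layer 3 (karst limestone): t_3 = 12.5 × 0.09 / 8.884e-06 = 1.266e+05 d
  layer 4 (weathered basalt): t_4 = 5.94 × 0.18 / 8.884e-06 = 1.203e+05 d
Total t = Σ t_i = 6.181e+05 days = 1692 years.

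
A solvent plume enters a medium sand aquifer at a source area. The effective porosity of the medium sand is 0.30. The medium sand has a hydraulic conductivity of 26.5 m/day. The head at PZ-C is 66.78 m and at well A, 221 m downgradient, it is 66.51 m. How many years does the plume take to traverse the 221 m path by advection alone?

5.61

Hydraulic gradient i = (66.78 − 66.51) / 221 = 0.27 / 221 = 0.001222.
Darcy flux q = K · i = 26.50 × 0.001222 = 0.03238 m/day.
Seepage velocity v = q / n_e = 0.03238 / 0.30 = 0.1079 m/day.
Travel time t = L / v = 221 / 0.1079 = 2048 days = 5.607 years.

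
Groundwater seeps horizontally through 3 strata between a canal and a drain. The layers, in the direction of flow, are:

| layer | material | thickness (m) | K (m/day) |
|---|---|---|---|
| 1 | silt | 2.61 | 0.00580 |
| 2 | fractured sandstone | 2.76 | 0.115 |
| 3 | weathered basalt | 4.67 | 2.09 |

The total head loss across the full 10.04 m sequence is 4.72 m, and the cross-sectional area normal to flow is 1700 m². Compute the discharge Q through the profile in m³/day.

Flow is perpendicular to layering, so the layers act in series and the equivalent K is the thickness-weighted harmonic mean.
Total thickness L = 2.61 + 2.76 + 4.67 = 10.04 m.
Σ(b_i/K_i) = 2.61/0.00580 + 2.76/0.115 + 4.67/2.09 = 476.2 d.
K_eq = L / Σ(b_i/K_i) = 10.04 / 476.2 = 0.02108 m/day.
Q = K_eq · A · (Δh/L) = 0.02108 × 1700 × (4.72/10.04) = 16.85 m³/day.

16.8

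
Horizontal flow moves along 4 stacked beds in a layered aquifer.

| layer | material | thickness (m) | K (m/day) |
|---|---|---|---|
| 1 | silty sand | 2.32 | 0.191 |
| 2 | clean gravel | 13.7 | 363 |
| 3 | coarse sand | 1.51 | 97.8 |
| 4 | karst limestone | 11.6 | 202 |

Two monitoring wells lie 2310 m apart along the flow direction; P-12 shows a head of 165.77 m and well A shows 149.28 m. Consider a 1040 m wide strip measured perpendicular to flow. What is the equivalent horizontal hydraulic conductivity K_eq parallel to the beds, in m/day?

256

Flow is parallel to layering, so each bed carries its own Darcy discharge and the transmissivities add.
Σ(K_i·b_i) = 0.191×2.32 + 363×13.7 + 97.8×1.51 + 202×11.6 = 7464 m²/day.
Total thickness b = 29.13 m, so K_eq = Σ(K_i·b_i)/b = 256.2 m/day.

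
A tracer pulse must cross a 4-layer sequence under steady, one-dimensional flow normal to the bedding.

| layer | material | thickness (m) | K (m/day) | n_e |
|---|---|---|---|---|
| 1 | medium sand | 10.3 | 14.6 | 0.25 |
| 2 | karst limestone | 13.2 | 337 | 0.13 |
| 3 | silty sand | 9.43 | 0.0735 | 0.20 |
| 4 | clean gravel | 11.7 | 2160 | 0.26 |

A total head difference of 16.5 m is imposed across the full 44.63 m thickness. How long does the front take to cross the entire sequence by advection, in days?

72.1

With flow normal to the layers, continuity requires the same specific discharge q through every layer.
Σ(b_i/K_i) = 10.3/14.6 + 13.2/337 + 9.43/0.0735 + 11.7/2160 = 129.0 d.
q = Δh / Σ(b_i/K_i) = 16.5 / 129.0 = 0.1279 m/day.
In each layer the seepage velocity is v_i = q/n_i, so the layer transit time is t_i = b_i·n_i / q:
  layer 1 (medium sand): t_1 = 10.3 × 0.25 / 0.1279 = 20.14 d
  layer 2 (karst limestone): t_2 = 13.2 × 0.13 / 0.1279 = 13.42 d
  layer 3 (silty sand): t_3 = 9.43 × 0.20 / 0.1279 = 14.75 d
  layer 4 (clean gravel): t_4 = 11.7 × 0.26 / 0.1279 = 23.79 d
Total t = Σ t_i = 72.10 days.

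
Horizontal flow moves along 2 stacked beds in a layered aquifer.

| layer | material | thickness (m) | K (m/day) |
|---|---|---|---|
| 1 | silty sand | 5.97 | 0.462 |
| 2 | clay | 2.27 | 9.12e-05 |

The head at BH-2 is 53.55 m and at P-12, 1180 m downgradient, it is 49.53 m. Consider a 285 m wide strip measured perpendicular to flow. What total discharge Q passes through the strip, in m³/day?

Flow is parallel to layering, so each bed carries its own Darcy discharge and the transmissivities add.
Σ(K_i·b_i) = 0.462×5.97 + 9.12e-05×2.27 = 2.758 m²/day.
Hydraulic gradient i = (53.55 − 49.53) / 1180 = 4.02 / 1180 = 0.003407.
Q = Σ(K_i·b_i) · W · i = 2.758 × 285 × 0.003407 = 2.678 m³/day.

2.68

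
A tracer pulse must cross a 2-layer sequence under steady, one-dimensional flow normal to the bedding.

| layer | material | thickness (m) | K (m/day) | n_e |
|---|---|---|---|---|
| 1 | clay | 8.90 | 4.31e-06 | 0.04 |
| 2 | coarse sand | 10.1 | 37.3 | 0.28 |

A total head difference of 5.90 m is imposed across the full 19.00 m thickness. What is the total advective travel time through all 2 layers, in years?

With flow normal to the layers, continuity requires the same specific discharge q through every layer.
Σ(b_i/K_i) = 8.90/4.31e-06 + 10.1/37.3 = 2.065e+06 d.
q = Δh / Σ(b_i/K_i) = 5.90 / 2.065e+06 = 2.857e-06 m/day.
In each layer the seepage velocity is v_i = q/n_i, so the layer transit time is t_i = b_i·n_i / q:
  layer 1 (clay): t_1 = 8.90 × 0.04 / 2.857e-06 = 1.246e+05 d
  layer 2 (coarse sand): t_2 = 10.1 × 0.28 / 2.857e-06 = 9.898e+05 d
Total t = Σ t_i = 1.114e+06 days = 3051 years.

3050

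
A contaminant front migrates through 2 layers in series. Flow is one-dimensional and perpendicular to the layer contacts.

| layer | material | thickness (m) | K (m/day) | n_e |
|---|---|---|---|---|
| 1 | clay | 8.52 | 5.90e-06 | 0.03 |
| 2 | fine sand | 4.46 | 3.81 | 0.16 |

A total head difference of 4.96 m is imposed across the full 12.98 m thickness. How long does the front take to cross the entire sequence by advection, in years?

With flow normal to the layers, continuity requires the same specific discharge q through every layer.
Σ(b_i/K_i) = 8.52/5.90e-06 + 4.46/3.81 = 1.444e+06 d.
q = Δh / Σ(b_i/K_i) = 4.96 / 1.444e+06 = 3.435e-06 m/day.
In each layer the seepage velocity is v_i = q/n_i, so the layer transit time is t_i = b_i·n_i / q:
  layer 1 (clay): t_1 = 8.52 × 0.03 / 3.435e-06 = 74416 d
  layer 2 (fine sand): t_2 = 4.46 × 0.16 / 3.435e-06 = 2.078e+05 d
Total t = Σ t_i = 2.822e+05 days = 772.6 years.

773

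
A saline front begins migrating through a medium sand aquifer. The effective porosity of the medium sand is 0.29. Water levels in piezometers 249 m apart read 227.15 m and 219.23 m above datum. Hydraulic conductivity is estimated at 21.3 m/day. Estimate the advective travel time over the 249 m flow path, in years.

Hydraulic gradient i = (227.15 − 219.23) / 249 = 7.92 / 249 = 0.03181.
Darcy flux q = K · i = 21.30 × 0.03181 = 0.6775 m/day.
Seepage velocity v = q / n_e = 0.6775 / 0.29 = 2.336 m/day.
Travel time t = L / v = 249 / 2.336 = 106.6 days = 0.2918 years.

0.292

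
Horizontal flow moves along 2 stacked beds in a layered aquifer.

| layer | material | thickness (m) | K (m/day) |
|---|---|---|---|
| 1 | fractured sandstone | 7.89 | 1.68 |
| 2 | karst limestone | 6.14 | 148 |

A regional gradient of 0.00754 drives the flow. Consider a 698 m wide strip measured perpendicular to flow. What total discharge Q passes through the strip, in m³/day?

Flow is parallel to layering, so each bed carries its own Darcy discharge and the transmissivities add.
Σ(K_i·b_i) = 1.68×7.89 + 148×6.14 = 922.0 m²/day.
Hydraulic gradient i = 0.00754.
Q = Σ(K_i·b_i) · W · i = 922.0 × 698 × 0.007540 = 4852 m³/day.

4850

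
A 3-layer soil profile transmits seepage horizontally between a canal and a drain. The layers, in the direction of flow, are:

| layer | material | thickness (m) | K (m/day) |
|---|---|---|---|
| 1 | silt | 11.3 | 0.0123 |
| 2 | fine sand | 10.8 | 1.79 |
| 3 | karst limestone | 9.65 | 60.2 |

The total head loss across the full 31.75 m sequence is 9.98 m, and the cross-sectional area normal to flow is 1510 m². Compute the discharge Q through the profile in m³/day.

Flow is perpendicular to layering, so the layers act in series and the equivalent K is the thickness-weighted harmonic mean.
Total thickness L = 11.3 + 10.8 + 9.65 = 31.75 m.
Σ(b_i/K_i) = 11.3/0.0123 + 10.8/1.79 + 9.65/60.2 = 924.9 d.
K_eq = L / Σ(b_i/K_i) = 31.75 / 924.9 = 0.03433 m/day.
Q = K_eq · A · (Δh/L) = 0.03433 × 1510 × (9.98/31.75) = 16.29 m³/day.

16.3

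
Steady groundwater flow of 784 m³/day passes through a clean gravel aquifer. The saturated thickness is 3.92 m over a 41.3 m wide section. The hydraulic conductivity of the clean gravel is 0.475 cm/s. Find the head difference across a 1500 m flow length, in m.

17.7

Convert K: 0.475 cm/s × 864 = 410.4 m/day.
Cross-sectional area A = 41.3 × 3.92 = 161.9 m².
From Q = K·A·i, i = Q / (K·A) = 784 / (410.4 × 161.9) = 0.01180.
Head loss Δh = i · L = 0.01180 × 1500 = 17.70 m.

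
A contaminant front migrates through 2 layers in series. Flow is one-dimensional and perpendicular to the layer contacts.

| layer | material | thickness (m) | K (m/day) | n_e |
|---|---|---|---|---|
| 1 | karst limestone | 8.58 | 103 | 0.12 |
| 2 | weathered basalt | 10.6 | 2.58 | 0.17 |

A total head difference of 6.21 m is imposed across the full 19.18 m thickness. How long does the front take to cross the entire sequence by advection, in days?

With flow normal to the layers, continuity requires the same specific discharge q through every layer.
Σ(b_i/K_i) = 8.58/103 + 10.6/2.58 = 4.192 d.
q = Δh / Σ(b_i/K_i) = 6.21 / 4.192 = 1.481 m/day.
In each layer the seepage velocity is v_i = q/n_i, so the layer transit time is t_i = b_i·n_i / q:
  layer 1 (karst limestone): t_1 = 8.58 × 0.12 / 1.481 = 0.6950 d
  layer 2 (weathered basalt): t_2 = 10.6 × 0.17 / 1.481 = 1.216 d
Total t = Σ t_i = 1.911 days.

1.91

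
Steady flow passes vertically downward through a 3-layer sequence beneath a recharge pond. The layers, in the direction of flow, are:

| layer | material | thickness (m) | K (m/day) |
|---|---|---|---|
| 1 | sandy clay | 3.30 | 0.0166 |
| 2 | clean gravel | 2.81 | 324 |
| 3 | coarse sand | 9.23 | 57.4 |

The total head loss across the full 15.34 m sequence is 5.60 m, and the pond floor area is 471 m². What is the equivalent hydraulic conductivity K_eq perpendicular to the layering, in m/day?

0.0771

Flow is perpendicular to layering, so the layers act in series and the equivalent K is the thickness-weighted harmonic mean.
Total thickness L = 3.30 + 2.81 + 9.23 = 15.34 m.
Σ(b_i/K_i) = 3.30/0.0166 + 2.81/324 + 9.23/57.4 = 199.0 d.
K_eq = L / Σ(b_i/K_i) = 15.34 / 199.0 = 0.07710 m/day.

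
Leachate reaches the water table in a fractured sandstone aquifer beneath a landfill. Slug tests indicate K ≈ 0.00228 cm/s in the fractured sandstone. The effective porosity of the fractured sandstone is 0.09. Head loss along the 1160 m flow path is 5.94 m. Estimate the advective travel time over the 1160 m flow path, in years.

28.3

Convert K: 0.00228 cm/s × 864 = 1.970 m/day.
Hydraulic gradient i = Δh / L = 5.94 / 1160 = 0.005121.
Darcy flux q = K · i = 1.970 × 0.005121 = 0.01009 m/day.
Seepage velocity v = q / n_e = 0.01009 / 0.09 = 0.1121 m/day.
Travel time t = L / v = 1160 / 0.1121 = 10350 days = 28.34 years.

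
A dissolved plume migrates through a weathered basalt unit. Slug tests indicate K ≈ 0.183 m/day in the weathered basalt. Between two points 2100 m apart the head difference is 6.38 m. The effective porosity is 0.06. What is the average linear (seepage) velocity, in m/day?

Hydraulic gradient i = Δh / L = 6.38 / 2100 = 0.003038.
Darcy flux q = K · i = 0.1830 × 0.003038 = 0.0005560 m/day.
Seepage velocity v = q / n_e = 0.0005560 / 0.06 = 0.009266 m/day.

0.00927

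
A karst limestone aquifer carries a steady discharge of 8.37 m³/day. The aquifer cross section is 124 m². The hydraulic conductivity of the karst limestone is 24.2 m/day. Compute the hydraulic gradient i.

From Q = K·A·i, i = Q / (K·A) = 8.37 / (24.20 × 124.0) = 0.002789.

0.00279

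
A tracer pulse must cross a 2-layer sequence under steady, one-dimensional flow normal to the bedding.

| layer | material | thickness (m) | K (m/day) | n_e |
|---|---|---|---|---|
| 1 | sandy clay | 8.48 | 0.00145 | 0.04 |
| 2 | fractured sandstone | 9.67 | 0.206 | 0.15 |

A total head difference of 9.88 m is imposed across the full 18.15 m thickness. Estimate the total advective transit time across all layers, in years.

With flow normal to the layers, continuity requires the same specific discharge q through every layer.
Σ(b_i/K_i) = 8.48/0.00145 + 9.67/0.206 = 5895 d.
q = Δh / Σ(b_i/K_i) = 9.88 / 5895 = 0.001676 m/day.
In each layer the seepage velocity is v_i = q/n_i, so the layer transit time is t_i = b_i·n_i / q:
  layer 1 (sandy clay): t_1 = 8.48 × 0.04 / 0.001676 = 202.4 d
  layer 2 (fractured sandstone): t_2 = 9.67 × 0.15 / 0.001676 = 865.5 d
Total t = Σ t_i = 1068 days = 2.924 years.

2.92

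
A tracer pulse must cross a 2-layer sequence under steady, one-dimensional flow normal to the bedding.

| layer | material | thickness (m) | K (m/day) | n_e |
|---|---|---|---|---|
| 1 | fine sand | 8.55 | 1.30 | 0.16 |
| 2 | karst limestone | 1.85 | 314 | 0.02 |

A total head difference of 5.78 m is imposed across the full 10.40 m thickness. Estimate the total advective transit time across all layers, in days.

1.60

With flow normal to the layers, continuity requires the same specific discharge q through every layer.
Σ(b_i/K_i) = 8.55/1.30 + 1.85/314 = 6.583 d.
q = Δh / Σ(b_i/K_i) = 5.78 / 6.583 = 0.8780 m/day.
In each layer the seepage velocity is v_i = q/n_i, so the layer transit time is t_i = b_i·n_i / q:
  layer 1 (fine sand): t_1 = 8.55 × 0.16 / 0.8780 = 1.558 d
  layer 2 (karst limestone): t_2 = 1.85 × 0.02 / 0.8780 = 0.04214 d
Total t = Σ t_i = 1.600 days.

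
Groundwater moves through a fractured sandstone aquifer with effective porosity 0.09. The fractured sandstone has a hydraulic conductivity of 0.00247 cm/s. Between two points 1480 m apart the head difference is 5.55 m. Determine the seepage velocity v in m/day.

0.0889

Convert K: 0.00247 cm/s × 864 = 2.134 m/day.
Hydraulic gradient i = Δh / L = 5.55 / 1480 = 0.003750.
Darcy flux q = K · i = 2.134 × 0.003750 = 0.008003 m/day.
Seepage velocity v = q / n_e = 0.008003 / 0.09 = 0.08892 m/day.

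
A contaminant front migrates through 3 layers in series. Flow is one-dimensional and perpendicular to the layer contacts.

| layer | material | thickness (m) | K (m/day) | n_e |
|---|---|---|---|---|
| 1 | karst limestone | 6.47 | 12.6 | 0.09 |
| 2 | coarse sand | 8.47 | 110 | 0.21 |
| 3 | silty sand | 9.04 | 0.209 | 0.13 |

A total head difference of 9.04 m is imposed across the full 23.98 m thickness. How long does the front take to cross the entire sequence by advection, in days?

17.2

With flow normal to the layers, continuity requires the same specific discharge q through every layer.
Σ(b_i/K_i) = 6.47/12.6 + 8.47/110 + 9.04/0.209 = 43.84 d.
q = Δh / Σ(b_i/K_i) = 9.04 / 43.84 = 0.2062 m/day.
In each layer the seepage velocity is v_i = q/n_i, so the layer transit time is t_i = b_i·n_i / q:
  layer 1 (karst limestone): t_1 = 6.47 × 0.09 / 0.2062 = 2.824 d
  layer 2 (coarse sand): t_2 = 8.47 × 0.21 / 0.2062 = 8.627 d
  layer 3 (silty sand): t_3 = 9.04 × 0.13 / 0.2062 = 5.700 d
Total t = Σ t_i = 17.15 days.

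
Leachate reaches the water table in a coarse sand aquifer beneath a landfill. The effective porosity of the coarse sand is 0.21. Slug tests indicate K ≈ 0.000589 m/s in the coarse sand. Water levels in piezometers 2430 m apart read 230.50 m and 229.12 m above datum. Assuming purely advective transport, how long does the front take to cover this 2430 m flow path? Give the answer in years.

48.3

Convert K: 0.000589 m/s × 86400 = 50.89 m/day.
Hydraulic gradient i = (230.50 − 229.12) / 2430 = 1.38 / 2430 = 0.0005679.
Darcy flux q = K · i = 50.89 × 0.0005679 = 0.02890 m/day.
Seepage velocity v = q / n_e = 0.02890 / 0.21 = 0.1376 m/day.
Travel time t = L / v = 2430 / 0.1376 = 17657 days = 48.34 years.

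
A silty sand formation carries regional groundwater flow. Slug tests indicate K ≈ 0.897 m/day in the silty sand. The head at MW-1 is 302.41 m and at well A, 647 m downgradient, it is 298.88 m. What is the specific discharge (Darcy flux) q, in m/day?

0.00489

Hydraulic gradient i = (302.41 − 298.88) / 647 = 3.53 / 647 = 0.005456.
Specific discharge q = K · i = 0.8970 × 0.005456 = 0.004894 m/day.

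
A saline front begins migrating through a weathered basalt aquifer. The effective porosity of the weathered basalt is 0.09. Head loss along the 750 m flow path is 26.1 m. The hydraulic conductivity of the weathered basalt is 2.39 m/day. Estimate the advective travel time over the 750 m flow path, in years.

2.22

Hydraulic gradient i = Δh / L = 26.1 / 750 = 0.03480.
Darcy flux q = K · i = 2.390 × 0.03480 = 0.08317 m/day.
Seepage velocity v = q / n_e = 0.08317 / 0.09 = 0.9241 m/day.
Travel time t = L / v = 750 / 0.9241 = 811.6 days = 2.222 years.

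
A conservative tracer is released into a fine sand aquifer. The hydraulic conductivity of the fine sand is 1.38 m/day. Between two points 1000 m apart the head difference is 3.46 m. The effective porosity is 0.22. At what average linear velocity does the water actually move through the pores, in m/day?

0.0217

Hydraulic gradient i = Δh / L = 3.46 / 1000 = 0.003460.
Darcy flux q = K · i = 1.380 × 0.003460 = 0.004775 m/day.
Seepage velocity v = q / n_e = 0.004775 / 0.22 = 0.02170 m/day.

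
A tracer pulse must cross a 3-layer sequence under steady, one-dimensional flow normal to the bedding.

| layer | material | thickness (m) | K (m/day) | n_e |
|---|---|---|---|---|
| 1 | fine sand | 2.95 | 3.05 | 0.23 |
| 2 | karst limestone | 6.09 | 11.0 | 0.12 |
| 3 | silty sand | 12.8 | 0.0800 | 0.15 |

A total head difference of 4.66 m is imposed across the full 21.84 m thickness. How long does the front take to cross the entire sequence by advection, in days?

115

With flow normal to the layers, continuity requires the same specific discharge q through every layer.
Σ(b_i/K_i) = 2.95/3.05 + 6.09/11.0 + 12.8/0.0800 = 161.5 d.
q = Δh / Σ(b_i/K_i) = 4.66 / 161.5 = 0.02885 m/day.
In each layer the seepage velocity is v_i = q/n_i, so the layer transit time is t_i = b_i·n_i / q:
  layer 1 (fine sand): t_1 = 2.95 × 0.23 / 0.02885 = 23.52 d
  layer 2 (karst limestone): t_2 = 6.09 × 0.12 / 0.02885 = 25.33 d
  layer 3 (silty sand): t_3 = 12.8 × 0.15 / 0.02885 = 66.55 d
Total t = Σ t_i = 115.4 days.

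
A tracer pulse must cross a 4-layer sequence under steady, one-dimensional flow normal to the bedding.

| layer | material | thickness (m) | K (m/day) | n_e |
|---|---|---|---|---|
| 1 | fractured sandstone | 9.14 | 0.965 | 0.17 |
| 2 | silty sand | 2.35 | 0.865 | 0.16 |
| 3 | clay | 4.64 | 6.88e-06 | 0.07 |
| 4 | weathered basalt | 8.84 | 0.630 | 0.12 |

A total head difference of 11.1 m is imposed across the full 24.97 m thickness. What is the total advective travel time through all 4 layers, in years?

With flow normal to the layers, continuity requires the same specific discharge q through every layer.
Σ(b_i/K_i) = 9.14/0.965 + 2.35/0.865 + 4.64/6.88e-06 + 8.84/0.630 = 6.744e+05 d.
q = Δh / Σ(b_i/K_i) = 11.1 / 6.744e+05 = 1.646e-05 m/day.
In each layer the seepage velocity is v_i = q/n_i, so the layer transit time is t_i = b_i·n_i / q:
  layer 1 (fractured sandstone): t_1 = 9.14 × 0.17 / 1.646e-05 = 94410 d
  layer 2 (silty sand): t_2 = 2.35 × 0.16 / 1.646e-05 = 22846 d
  layer 3 (clay): t_3 = 4.64 × 0.07 / 1.646e-05 = 19735 d
  layer 4 (weathered basalt): t_4 = 8.84 × 0.12 / 1.646e-05 = 64455 d
Total t = Σ t_i = 2.014e+05 days = 551.5 years.

552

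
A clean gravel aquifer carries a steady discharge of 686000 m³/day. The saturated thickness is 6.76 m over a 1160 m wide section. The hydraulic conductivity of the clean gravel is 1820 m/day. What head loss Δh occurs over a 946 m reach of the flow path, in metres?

45.5

Cross-sectional area A = 1160 × 6.76 = 7842 m².
From Q = K·A·i, i = Q / (K·A) = 686000 / (1820 × 7842) = 0.04807.
Head loss Δh = i · L = 0.04807 × 946 = 45.47 m.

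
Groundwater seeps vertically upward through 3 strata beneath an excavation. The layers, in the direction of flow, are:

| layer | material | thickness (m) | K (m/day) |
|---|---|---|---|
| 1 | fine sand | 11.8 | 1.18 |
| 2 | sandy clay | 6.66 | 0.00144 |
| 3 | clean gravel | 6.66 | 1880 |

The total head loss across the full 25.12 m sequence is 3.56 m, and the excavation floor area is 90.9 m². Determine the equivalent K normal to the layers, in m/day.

Flow is perpendicular to layering, so the layers act in series and the equivalent K is the thickness-weighted harmonic mean.
Total thickness L = 11.8 + 6.66 + 6.66 = 25.12 m.
Σ(b_i/K_i) = 11.8/1.18 + 6.66/0.00144 + 6.66/1880 = 4635 d.
K_eq = L / Σ(b_i/K_i) = 25.12 / 4635 = 0.005420 m/day.

0.00542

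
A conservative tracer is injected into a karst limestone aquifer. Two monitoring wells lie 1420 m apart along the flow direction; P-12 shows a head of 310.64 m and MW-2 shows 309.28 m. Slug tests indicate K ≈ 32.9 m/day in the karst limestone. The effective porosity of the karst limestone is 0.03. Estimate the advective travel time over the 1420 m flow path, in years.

Hydraulic gradient i = (310.64 − 309.28) / 1420 = 1.36 / 1420 = 0.0009577.
Darcy flux q = K · i = 32.90 × 0.0009577 = 0.03151 m/day.
Seepage velocity v = q / n_e = 0.03151 / 0.03 = 1.050 m/day.
Travel time t = L / v = 1420 / 1.050 = 1352 days = 3.701 years.

3.70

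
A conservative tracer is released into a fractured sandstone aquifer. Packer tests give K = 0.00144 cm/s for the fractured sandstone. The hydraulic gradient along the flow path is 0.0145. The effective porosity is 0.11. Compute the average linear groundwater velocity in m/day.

Convert K: 0.00144 cm/s × 864 = 1.244 m/day.
Hydraulic gradient i = 0.0145.
Darcy flux q = K · i = 1.244 × 0.01450 = 0.01804 m/day.
Seepage velocity v = q / n_e = 0.01804 / 0.11 = 0.1640 m/day.

0.164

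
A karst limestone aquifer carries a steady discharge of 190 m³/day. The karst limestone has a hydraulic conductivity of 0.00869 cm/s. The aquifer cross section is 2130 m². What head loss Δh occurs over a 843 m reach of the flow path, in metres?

Convert K: 0.00869 cm/s × 864 = 7.508 m/day.
From Q = K·A·i, i = Q / (K·A) = 190 / (7.508 × 2130) = 0.01188.
Head loss Δh = i · L = 0.01188 × 843 = 10.02 m.

10.0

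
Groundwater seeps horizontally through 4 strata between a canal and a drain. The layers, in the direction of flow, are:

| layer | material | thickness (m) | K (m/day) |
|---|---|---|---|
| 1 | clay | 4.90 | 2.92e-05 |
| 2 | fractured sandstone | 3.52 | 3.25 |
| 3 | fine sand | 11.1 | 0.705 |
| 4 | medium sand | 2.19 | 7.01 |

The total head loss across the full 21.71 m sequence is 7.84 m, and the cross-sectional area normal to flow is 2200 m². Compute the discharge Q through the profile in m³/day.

0.103

Flow is perpendicular to layering, so the layers act in series and the equivalent K is the thickness-weighted harmonic mean.
Total thickness L = 4.90 + 3.52 + 11.1 + 2.19 = 21.71 m.
Σ(b_i/K_i) = 4.90/2.92e-05 + 3.52/3.25 + 11.1/0.705 + 2.19/7.01 = 1.678e+05 d.
K_eq = L / Σ(b_i/K_i) = 21.71 / 1.678e+05 = 0.0001294 m/day.
Q = K_eq · A · (Δh/L) = 0.0001294 × 2200 × (7.84/21.71) = 0.1028 m³/day.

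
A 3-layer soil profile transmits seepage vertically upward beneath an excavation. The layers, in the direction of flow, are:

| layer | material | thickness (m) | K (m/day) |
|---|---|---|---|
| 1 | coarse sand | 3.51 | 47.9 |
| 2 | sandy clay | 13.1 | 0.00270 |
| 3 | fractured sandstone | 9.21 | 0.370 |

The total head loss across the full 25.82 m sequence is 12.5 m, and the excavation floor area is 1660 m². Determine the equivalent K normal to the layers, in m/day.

Flow is perpendicular to layering, so the layers act in series and the equivalent K is the thickness-weighted harmonic mean.
Total thickness L = 3.51 + 13.1 + 9.21 = 25.82 m.
Σ(b_i/K_i) = 3.51/47.9 + 13.1/0.00270 + 9.21/0.370 = 4877 d.
K_eq = L / Σ(b_i/K_i) = 25.82 / 4877 = 0.005294 m/day.

0.00529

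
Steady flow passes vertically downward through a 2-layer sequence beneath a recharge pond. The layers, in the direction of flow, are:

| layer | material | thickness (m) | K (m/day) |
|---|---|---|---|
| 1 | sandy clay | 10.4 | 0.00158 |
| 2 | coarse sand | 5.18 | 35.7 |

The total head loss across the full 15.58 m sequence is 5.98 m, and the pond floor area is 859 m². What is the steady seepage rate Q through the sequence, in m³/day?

Flow is perpendicular to layering, so the layers act in series and the equivalent K is the thickness-weighted harmonic mean.
Total thickness L = 10.4 + 5.18 = 15.58 m.
Σ(b_i/K_i) = 10.4/0.00158 + 5.18/35.7 = 6582 d.
K_eq = L / Σ(b_i/K_i) = 15.58 / 6582 = 0.002367 m/day.
Q = K_eq · A · (Δh/L) = 0.002367 × 859 × (5.98/15.58) = 0.7804 m³/day.

0.780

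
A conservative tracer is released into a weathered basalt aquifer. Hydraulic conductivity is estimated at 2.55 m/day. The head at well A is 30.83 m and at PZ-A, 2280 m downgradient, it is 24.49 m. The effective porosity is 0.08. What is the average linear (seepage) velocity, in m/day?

0.0886

Hydraulic gradient i = (30.83 − 24.49) / 2280 = 6.34 / 2280 = 0.002781.
Darcy flux q = K · i = 2.550 × 0.002781 = 0.007091 m/day.
Seepage velocity v = q / n_e = 0.007091 / 0.08 = 0.08863 m/day.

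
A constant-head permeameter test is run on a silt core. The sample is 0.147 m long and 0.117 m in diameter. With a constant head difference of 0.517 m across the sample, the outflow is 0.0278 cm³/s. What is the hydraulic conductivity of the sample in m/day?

0.0635

Cross-sectional area A = π·(d/2)² = π × (0.117/2)² = 0.01075 m².
Convert discharge: 0.0278 cm³/s = 2.780e-08 m³/s.
Darcy's law rearranged: K = Q·L / (A·Δh) = 2.780e-08 × 0.147 / (0.01075 × 0.517) = 7.352e-07 m/s = 0.06352 m/day.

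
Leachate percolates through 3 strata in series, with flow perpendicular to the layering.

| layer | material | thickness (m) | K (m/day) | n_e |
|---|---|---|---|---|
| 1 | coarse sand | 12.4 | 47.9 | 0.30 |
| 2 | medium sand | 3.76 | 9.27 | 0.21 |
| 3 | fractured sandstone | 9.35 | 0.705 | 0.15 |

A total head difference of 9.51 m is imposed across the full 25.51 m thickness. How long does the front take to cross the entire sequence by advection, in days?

With flow normal to the layers, continuity requires the same specific discharge q through every layer.
Σ(b_i/K_i) = 12.4/47.9 + 3.76/9.27 + 9.35/0.705 = 13.93 d.
q = Δh / Σ(b_i/K_i) = 9.51 / 13.93 = 0.6829 m/day.
In each layer the seepage velocity is v_i = q/n_i, so the layer transit time is t_i = b_i·n_i / q:
  layer 1 (coarse sand): t_1 = 12.4 × 0.30 / 0.6829 = 5.448 d
  layer 2 (medium sand): t_2 = 3.76 × 0.21 / 0.6829 = 1.156 d
  layer 3 (fractured sandstone): t_3 = 9.35 × 0.15 / 0.6829 = 2.054 d
Total t = Σ t_i = 8.658 days.

8.66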